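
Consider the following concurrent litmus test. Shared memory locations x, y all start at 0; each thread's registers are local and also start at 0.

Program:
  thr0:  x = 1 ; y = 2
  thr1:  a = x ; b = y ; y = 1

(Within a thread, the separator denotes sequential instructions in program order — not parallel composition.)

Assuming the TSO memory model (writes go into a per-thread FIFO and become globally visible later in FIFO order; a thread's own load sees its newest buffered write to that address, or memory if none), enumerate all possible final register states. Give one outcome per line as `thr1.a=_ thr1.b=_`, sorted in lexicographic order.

thr1.a=0 thr1.b=0
thr1.a=0 thr1.b=2
thr1.a=1 thr1.b=0
thr1.a=1 thr1.b=2

outcome vector order: (thr1.a,thr1.b)
|TSO outcomes| = 4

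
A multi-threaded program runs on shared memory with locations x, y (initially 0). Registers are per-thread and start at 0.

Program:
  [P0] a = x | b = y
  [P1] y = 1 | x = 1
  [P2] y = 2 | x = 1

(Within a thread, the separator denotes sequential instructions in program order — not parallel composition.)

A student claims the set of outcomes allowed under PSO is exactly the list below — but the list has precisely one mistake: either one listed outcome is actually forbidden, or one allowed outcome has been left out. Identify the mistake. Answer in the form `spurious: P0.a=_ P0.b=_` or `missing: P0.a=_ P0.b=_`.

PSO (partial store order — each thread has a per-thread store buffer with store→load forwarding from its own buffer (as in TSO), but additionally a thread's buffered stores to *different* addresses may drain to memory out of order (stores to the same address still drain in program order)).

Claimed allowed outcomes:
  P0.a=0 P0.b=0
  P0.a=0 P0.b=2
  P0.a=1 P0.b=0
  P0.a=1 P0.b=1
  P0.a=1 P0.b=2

outcome vector order: (P0.a,P0.b)
PSO: 6 outcomes — {00; 01; 02; 10; 11; 12}
PSO∖claimed = {01}

missing: P0.a=0 P0.b=1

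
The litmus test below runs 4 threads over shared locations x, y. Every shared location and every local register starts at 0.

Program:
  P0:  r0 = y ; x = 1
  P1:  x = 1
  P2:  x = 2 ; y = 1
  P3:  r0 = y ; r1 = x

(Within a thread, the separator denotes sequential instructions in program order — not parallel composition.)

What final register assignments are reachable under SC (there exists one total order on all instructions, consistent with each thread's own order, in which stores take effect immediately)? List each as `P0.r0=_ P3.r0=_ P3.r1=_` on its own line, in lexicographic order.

P0.r0=0 P3.r0=0 P3.r1=0
P0.r0=0 P3.r0=0 P3.r1=1
P0.r0=0 P3.r0=0 P3.r1=2
P0.r0=0 P3.r0=1 P3.r1=1
P0.r0=0 P3.r0=1 P3.r1=2
P0.r0=1 P3.r0=0 P3.r1=0
P0.r0=1 P3.r0=0 P3.r1=1
P0.r0=1 P3.r0=0 P3.r1=2
P0.r0=1 P3.r0=1 P3.r1=1
P0.r0=1 P3.r0=1 P3.r1=2

outcome vector order: (P0.r0,P3.r0,P3.r1)
|SC outcomes| = 10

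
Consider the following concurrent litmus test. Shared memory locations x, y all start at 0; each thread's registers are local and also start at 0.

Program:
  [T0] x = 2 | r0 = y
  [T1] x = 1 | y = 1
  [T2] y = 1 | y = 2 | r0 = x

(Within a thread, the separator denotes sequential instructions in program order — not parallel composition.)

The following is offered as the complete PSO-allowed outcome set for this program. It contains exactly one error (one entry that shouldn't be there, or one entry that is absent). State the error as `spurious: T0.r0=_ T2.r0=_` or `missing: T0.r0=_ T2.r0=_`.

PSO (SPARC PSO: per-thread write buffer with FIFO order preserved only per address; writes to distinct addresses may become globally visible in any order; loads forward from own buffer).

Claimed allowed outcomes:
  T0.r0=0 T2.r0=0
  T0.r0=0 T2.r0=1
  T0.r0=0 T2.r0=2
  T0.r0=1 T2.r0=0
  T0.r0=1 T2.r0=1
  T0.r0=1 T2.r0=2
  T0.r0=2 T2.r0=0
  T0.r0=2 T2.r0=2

outcome vector order: (T0.r0,T2.r0)
PSO (9): 00, 01, 02, 10, 11, 12, 20, 21, 22
PSO∖claimed = {21}

missing: T0.r0=2 T2.r0=1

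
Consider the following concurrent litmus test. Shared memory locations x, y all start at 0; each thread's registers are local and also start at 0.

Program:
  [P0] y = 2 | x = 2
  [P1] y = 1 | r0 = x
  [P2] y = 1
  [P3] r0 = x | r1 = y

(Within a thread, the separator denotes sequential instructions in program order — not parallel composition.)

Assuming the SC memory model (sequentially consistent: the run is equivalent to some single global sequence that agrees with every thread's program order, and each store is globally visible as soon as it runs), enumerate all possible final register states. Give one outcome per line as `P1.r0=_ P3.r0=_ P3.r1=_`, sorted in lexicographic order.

outcome vector order: (P1.r0,P3.r0,P3.r1)
|SC outcomes| = 10

P1.r0=0 P3.r0=0 P3.r1=0
P1.r0=0 P3.r0=0 P3.r1=1
P1.r0=0 P3.r0=0 P3.r1=2
P1.r0=0 P3.r0=2 P3.r1=1
P1.r0=0 P3.r0=2 P3.r1=2
P1.r0=2 P3.r0=0 P3.r1=0
P1.r0=2 P3.r0=0 P3.r1=1
P1.r0=2 P3.r0=0 P3.r1=2
P1.r0=2 P3.r0=2 P3.r1=1
P1.r0=2 P3.r0=2 P3.r1=2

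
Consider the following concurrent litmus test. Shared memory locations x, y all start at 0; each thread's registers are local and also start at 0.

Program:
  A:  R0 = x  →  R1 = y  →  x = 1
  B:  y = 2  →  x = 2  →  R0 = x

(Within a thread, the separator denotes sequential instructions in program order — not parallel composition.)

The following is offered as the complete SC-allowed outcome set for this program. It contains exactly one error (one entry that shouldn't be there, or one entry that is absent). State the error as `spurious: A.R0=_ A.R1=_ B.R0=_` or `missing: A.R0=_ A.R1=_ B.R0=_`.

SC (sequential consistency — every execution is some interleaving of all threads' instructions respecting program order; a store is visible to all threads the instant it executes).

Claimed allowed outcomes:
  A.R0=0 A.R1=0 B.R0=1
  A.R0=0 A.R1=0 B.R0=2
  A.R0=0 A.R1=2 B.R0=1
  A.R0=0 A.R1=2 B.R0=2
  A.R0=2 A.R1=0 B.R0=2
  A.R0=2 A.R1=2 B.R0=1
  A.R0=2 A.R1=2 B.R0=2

spurious: A.R0=2 A.R1=0 B.R0=2

outcome vector order: (A.R0,A.R1,B.R0)
SC (6): (0,0,1), (0,0,2), (0,2,1), (0,2,2), (2,2,1), (2,2,2)
claimed∖SC = {(2,0,2)}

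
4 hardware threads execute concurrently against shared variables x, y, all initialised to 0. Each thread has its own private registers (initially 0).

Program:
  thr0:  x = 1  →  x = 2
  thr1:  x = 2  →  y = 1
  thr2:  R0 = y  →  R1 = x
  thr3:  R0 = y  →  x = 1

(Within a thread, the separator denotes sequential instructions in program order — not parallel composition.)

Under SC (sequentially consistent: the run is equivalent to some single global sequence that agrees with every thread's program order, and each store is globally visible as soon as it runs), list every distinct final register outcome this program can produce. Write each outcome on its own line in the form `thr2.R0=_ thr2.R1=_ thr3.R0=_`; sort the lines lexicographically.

outcome vector order: (thr2.R0,thr2.R1,thr3.R0)
|SC outcomes| = 10

thr2.R0=0 thr2.R1=0 thr3.R0=0
thr2.R0=0 thr2.R1=0 thr3.R0=1
thr2.R0=0 thr2.R1=1 thr3.R0=0
thr2.R0=0 thr2.R1=1 thr3.R0=1
thr2.R0=0 thr2.R1=2 thr3.R0=0
thr2.R0=0 thr2.R1=2 thr3.R0=1
thr2.R0=1 thr2.R1=1 thr3.R0=0
thr2.R0=1 thr2.R1=1 thr3.R0=1
thr2.R0=1 thr2.R1=2 thr3.R0=0
thr2.R0=1 thr2.R1=2 thr3.R0=1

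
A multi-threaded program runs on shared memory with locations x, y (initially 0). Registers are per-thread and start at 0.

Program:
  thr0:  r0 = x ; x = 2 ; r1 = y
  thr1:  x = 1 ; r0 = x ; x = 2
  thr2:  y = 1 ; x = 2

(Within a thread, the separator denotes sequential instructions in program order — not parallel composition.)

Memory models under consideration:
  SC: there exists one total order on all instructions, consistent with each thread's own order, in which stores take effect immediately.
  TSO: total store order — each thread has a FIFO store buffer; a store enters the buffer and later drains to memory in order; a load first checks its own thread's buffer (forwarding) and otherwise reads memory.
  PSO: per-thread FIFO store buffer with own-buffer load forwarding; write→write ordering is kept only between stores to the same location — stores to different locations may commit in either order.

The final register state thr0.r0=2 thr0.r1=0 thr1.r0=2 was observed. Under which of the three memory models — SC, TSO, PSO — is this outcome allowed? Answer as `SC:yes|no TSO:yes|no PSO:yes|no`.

outcome vector order: (thr0.r0,thr0.r1,thr1.r0)
under SC → <0 0 1>, <0 0 2>, <0 1 1>, <0 1 2>, <1 0 1>, <1 0 2>, <1 1 1>, <1 1 2>, <2 0 1>, <2 1 1>, <2 1 2>
under TSO → <0 0 1>, <0 0 2>, <0 1 1>, <0 1 2>, <1 0 1>, <1 0 2>, <1 1 1>, <1 1 2>, <2 0 1>, <2 1 1>, <2 1 2>
under PSO → <0 0 1>, <0 0 2>, <0 1 1>, <0 1 2>, <1 0 1>, <1 0 2>, <1 1 1>, <1 1 2>, <2 0 1>, <2 0 2>, <2 1 1>, <2 1 2>
target <2 0 2> ∈ {PSO}

SC:no TSO:no PSO:yes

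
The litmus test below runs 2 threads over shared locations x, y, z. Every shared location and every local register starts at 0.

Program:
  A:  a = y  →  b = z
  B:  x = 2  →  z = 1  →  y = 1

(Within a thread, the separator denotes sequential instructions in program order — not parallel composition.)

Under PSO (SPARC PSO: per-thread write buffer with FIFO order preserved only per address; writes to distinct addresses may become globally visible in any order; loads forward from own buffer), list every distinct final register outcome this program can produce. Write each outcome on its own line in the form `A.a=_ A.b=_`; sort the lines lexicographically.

A.a=0 A.b=0
A.a=0 A.b=1
A.a=1 A.b=0
A.a=1 A.b=1

outcome vector order: (A.a,A.b)
|PSO outcomes| = 4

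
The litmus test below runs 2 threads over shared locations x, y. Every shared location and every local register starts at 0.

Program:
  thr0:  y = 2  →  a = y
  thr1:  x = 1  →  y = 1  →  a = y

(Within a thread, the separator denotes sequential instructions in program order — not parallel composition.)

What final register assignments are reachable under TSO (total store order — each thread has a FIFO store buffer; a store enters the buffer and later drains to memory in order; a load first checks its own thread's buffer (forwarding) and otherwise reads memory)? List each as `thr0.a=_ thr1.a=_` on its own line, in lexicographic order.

outcome vector order: (thr0.a,thr1.a)
|TSO outcomes| = 3

thr0.a=1 thr1.a=1
thr0.a=2 thr1.a=1
thr0.a=2 thr1.a=2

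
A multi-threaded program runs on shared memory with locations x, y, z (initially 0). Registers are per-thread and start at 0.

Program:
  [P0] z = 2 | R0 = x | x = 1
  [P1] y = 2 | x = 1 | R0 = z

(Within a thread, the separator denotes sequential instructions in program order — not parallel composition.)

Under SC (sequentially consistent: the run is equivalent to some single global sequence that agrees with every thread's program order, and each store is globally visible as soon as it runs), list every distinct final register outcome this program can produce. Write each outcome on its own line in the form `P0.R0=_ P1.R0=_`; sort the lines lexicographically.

outcome vector order: (P0.R0,P1.R0)
|SC outcomes| = 3

P0.R0=0 P1.R0=2
P0.R0=1 P1.R0=0
P0.R0=1 P1.R0=2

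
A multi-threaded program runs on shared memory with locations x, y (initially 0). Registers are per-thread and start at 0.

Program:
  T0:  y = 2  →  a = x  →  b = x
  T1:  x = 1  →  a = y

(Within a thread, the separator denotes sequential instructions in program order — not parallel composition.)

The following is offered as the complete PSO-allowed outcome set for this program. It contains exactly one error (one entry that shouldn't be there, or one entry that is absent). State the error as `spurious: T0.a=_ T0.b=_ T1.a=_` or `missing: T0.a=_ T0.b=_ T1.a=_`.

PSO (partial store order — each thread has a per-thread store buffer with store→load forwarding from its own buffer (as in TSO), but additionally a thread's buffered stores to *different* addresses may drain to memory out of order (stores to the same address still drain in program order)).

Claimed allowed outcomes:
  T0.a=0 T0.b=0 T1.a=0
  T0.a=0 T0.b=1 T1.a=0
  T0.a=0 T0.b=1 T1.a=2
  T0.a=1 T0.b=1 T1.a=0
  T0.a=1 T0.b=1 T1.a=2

missing: T0.a=0 T0.b=0 T1.a=2

outcome vector order: (T0.a,T0.b,T1.a)
PSO: 6 outcomes — {<0 0 0>, <0 0 2>, <0 1 0>, <0 1 2>, <1 1 0>, <1 1 2>}
PSO∖claimed = {<0 0 2>}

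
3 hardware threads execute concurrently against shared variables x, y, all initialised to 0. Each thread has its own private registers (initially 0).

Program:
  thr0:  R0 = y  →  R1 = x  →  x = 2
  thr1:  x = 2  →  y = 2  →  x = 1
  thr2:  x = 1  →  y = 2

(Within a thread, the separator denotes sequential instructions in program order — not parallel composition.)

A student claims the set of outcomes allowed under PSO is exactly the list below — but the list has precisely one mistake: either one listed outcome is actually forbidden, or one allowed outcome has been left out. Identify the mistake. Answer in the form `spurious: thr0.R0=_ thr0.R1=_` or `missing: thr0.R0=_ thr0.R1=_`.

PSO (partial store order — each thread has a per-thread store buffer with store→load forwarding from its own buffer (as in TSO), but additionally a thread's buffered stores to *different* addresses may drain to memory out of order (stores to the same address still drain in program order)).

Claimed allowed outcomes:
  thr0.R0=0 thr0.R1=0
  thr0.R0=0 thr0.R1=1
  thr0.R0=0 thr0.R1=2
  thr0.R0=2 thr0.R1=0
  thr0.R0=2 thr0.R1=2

outcome vector order: (thr0.R0,thr0.R1)
[PSO] allowed = {0/0 0/1 0/2 2/0 2/1 2/2}
PSO∖claimed = {2/1}

missing: thr0.R0=2 thr0.R1=1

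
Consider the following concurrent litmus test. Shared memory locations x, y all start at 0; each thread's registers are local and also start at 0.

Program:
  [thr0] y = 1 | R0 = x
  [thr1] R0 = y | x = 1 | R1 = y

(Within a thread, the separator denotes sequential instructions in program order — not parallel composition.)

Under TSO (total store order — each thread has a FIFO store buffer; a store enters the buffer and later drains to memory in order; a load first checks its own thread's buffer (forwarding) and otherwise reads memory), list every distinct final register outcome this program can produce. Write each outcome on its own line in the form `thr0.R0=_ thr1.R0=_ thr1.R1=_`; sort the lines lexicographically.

thr0.R0=0 thr1.R0=0 thr1.R1=0
thr0.R0=0 thr1.R0=0 thr1.R1=1
thr0.R0=0 thr1.R0=1 thr1.R1=1
thr0.R0=1 thr1.R0=0 thr1.R1=0
thr0.R0=1 thr1.R0=0 thr1.R1=1
thr0.R0=1 thr1.R0=1 thr1.R1=1

outcome vector order: (thr0.R0,thr1.R0,thr1.R1)
|TSO outcomes| = 6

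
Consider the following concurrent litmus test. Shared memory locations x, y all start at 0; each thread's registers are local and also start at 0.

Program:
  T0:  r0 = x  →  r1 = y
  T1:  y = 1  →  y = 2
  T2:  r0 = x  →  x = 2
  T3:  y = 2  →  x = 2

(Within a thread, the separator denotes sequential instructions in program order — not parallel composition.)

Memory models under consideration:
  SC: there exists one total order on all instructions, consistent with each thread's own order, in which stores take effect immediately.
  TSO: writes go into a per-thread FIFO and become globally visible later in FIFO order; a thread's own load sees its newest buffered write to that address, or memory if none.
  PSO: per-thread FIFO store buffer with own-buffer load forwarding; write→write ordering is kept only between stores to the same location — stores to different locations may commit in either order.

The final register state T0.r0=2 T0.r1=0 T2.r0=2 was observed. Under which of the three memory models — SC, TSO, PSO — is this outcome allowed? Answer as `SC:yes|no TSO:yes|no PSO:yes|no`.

SC:no TSO:no PSO:yes

outcome vector order: (T0.r0,T0.r1,T2.r0)
SC (11): 0/0/0 0/0/2 0/1/0 0/1/2 0/2/0 0/2/2 2/0/0 2/1/0 2/1/2 2/2/0 2/2/2
TSO (11): 0/0/0 0/0/2 0/1/0 0/1/2 0/2/0 0/2/2 2/0/0 2/1/0 2/1/2 2/2/0 2/2/2
PSO (12): 0/0/0 0/0/2 0/1/0 0/1/2 0/2/0 0/2/2 2/0/0 2/0/2 2/1/0 2/1/2 2/2/0 2/2/2
target 2/0/2 ∈ {PSO}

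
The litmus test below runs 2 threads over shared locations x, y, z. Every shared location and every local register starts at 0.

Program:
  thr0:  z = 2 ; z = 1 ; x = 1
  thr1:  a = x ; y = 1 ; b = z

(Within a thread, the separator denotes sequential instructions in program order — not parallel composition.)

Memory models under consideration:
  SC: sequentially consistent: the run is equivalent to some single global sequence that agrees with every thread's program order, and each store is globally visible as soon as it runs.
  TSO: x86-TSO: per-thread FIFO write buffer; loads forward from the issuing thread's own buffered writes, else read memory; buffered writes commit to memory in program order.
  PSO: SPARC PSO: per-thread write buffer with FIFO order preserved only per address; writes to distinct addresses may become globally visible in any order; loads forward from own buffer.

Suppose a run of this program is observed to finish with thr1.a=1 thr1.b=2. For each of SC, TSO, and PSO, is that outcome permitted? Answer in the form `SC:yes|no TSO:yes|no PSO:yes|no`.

SC:no TSO:no PSO:yes

outcome vector order: (thr1.a,thr1.b)
SC: 4 outcomes — {00; 01; 02; 11}
TSO: 4 outcomes — {00; 01; 02; 11}
PSO: 6 outcomes — {00; 01; 02; 10; 11; 12}
target 12 ∈ {PSO}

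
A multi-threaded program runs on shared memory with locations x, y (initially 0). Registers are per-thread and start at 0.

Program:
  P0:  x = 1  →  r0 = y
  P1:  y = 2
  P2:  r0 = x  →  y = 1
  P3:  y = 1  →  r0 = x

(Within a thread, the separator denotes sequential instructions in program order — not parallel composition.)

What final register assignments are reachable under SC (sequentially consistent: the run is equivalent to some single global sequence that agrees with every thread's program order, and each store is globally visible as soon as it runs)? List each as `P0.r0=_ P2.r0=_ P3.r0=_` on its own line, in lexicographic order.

outcome vector order: (P0.r0,P2.r0,P3.r0)
|SC outcomes| = 10

P0.r0=0 P2.r0=0 P3.r0=1
P0.r0=0 P2.r0=1 P3.r0=1
P0.r0=1 P2.r0=0 P3.r0=0
P0.r0=1 P2.r0=0 P3.r0=1
P0.r0=1 P2.r0=1 P3.r0=0
P0.r0=1 P2.r0=1 P3.r0=1
P0.r0=2 P2.r0=0 P3.r0=0
P0.r0=2 P2.r0=0 P3.r0=1
P0.r0=2 P2.r0=1 P3.r0=0
P0.r0=2 P2.r0=1 P3.r0=1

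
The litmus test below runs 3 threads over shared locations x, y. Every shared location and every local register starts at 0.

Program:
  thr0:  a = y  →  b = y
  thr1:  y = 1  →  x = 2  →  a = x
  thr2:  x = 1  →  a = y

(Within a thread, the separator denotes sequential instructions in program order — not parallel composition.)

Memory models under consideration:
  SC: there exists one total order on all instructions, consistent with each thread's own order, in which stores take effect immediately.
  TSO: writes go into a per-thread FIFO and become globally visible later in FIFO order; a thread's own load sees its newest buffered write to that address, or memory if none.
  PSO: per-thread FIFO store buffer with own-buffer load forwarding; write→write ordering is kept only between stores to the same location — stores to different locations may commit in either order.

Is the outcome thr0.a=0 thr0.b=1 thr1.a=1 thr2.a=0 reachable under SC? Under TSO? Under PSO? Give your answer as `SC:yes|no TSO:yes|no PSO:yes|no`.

SC:no TSO:yes PSO:yes

outcome vector order: (thr0.a,thr0.b,thr1.a,thr2.a)
under SC → (0,0,1,1); (0,0,2,0); (0,0,2,1); (0,1,1,1); (0,1,2,0); (0,1,2,1); (1,1,1,1); (1,1,2,0); (1,1,2,1)
under TSO → (0,0,1,0); (0,0,1,1); (0,0,2,0); (0,0,2,1); (0,1,1,0); (0,1,1,1); (0,1,2,0); (0,1,2,1); (1,1,1,0); (1,1,1,1); (1,1,2,0); (1,1,2,1)
under PSO → (0,0,1,0); (0,0,1,1); (0,0,2,0); (0,0,2,1); (0,1,1,0); (0,1,1,1); (0,1,2,0); (0,1,2,1); (1,1,1,0); (1,1,1,1); (1,1,2,0); (1,1,2,1)
target (0,1,1,0) ∈ {TSO,PSO}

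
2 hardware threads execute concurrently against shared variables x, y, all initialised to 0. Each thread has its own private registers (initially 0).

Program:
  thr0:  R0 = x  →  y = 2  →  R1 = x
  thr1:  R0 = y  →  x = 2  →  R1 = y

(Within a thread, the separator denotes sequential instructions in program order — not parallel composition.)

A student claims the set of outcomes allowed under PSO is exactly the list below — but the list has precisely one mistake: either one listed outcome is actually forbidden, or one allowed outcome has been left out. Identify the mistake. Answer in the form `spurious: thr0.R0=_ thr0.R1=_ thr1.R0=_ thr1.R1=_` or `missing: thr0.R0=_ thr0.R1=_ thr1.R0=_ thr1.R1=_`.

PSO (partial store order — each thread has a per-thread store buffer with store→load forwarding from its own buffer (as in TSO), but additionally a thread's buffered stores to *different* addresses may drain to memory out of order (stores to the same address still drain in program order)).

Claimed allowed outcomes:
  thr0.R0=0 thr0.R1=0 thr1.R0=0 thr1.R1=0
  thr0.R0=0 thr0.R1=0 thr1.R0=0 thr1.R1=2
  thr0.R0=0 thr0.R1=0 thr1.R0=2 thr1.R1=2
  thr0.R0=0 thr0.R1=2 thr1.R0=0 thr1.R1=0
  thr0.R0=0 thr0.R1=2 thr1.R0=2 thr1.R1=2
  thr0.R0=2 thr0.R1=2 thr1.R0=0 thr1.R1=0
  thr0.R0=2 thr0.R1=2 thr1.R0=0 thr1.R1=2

outcome vector order: (thr0.R0,thr0.R1,thr1.R0,thr1.R1)
PSO: 8 outcomes — {0/0/0/0, 0/0/0/2, 0/0/2/2, 0/2/0/0, 0/2/0/2, 0/2/2/2, 2/2/0/0, 2/2/0/2}
PSO∖claimed = {0/2/0/2}

missing: thr0.R0=0 thr0.R1=2 thr1.R0=0 thr1.R1=2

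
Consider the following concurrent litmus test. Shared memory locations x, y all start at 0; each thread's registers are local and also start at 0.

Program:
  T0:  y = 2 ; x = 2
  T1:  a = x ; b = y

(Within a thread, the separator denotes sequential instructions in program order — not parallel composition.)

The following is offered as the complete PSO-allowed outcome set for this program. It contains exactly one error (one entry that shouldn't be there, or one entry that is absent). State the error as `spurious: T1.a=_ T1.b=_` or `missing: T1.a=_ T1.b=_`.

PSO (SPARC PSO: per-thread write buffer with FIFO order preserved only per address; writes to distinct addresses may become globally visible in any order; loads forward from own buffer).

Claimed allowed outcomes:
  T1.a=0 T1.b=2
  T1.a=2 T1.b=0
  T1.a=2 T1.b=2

outcome vector order: (T1.a,T1.b)
PSO: 4 outcomes — {00, 02, 20, 22}
PSO∖claimed = {00}

missing: T1.a=0 T1.b=0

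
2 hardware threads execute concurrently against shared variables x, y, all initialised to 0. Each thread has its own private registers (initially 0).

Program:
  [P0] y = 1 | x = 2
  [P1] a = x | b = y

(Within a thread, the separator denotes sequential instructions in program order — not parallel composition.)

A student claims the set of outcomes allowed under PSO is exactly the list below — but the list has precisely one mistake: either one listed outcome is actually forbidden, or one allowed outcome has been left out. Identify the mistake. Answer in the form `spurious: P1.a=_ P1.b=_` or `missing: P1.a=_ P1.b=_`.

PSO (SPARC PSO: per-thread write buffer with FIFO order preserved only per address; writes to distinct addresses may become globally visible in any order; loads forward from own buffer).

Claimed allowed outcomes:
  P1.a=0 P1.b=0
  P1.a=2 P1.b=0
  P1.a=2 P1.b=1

missing: P1.a=0 P1.b=1

outcome vector order: (P1.a,P1.b)
PSO: 4 outcomes — {(0,0) (0,1) (2,0) (2,1)}
PSO∖claimed = {(0,1)}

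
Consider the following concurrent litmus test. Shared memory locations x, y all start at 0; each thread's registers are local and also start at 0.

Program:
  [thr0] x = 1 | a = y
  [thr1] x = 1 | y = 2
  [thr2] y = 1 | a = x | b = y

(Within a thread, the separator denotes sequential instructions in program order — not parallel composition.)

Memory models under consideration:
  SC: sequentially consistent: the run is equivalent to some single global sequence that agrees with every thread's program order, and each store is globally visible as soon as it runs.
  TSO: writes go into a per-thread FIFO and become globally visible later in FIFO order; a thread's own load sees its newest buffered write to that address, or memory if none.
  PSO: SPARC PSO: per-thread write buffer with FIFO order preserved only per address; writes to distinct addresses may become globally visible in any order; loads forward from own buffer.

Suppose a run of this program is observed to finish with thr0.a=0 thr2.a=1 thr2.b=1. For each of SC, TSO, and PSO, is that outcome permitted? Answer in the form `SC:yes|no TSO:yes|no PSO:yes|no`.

SC:yes TSO:yes PSO:yes

outcome vector order: (thr0.a,thr2.a,thr2.b)
SC: 10 outcomes — {<0 1 1> <0 1 2> <1 0 1> <1 0 2> <1 1 1> <1 1 2> <2 0 1> <2 0 2> <2 1 1> <2 1 2>}
TSO: 12 outcomes — {<0 0 1> <0 0 2> <0 1 1> <0 1 2> <1 0 1> <1 0 2> <1 1 1> <1 1 2> <2 0 1> <2 0 2> <2 1 1> <2 1 2>}
PSO: 12 outcomes — {<0 0 1> <0 0 2> <0 1 1> <0 1 2> <1 0 1> <1 0 2> <1 1 1> <1 1 2> <2 0 1> <2 0 2> <2 1 1> <2 1 2>}
target <0 1 1> ∈ {SC,TSO,PSO}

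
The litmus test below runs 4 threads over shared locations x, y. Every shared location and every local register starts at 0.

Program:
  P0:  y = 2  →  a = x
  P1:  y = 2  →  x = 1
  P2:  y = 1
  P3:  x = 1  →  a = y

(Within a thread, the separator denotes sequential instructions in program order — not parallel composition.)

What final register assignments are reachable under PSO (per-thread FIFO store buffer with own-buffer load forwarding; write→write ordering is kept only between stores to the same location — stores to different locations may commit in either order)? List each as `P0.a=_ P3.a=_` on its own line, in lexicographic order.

outcome vector order: (P0.a,P3.a)
|PSO outcomes| = 6

P0.a=0 P3.a=0
P0.a=0 P3.a=1
P0.a=0 P3.a=2
P0.a=1 P3.a=0
P0.a=1 P3.a=1
P0.a=1 P3.a=2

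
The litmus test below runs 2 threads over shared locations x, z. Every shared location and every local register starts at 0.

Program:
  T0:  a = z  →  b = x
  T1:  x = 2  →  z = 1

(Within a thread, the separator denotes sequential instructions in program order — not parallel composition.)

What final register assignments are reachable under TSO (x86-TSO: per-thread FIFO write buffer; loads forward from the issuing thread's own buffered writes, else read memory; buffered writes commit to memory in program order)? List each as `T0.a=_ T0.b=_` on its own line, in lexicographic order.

T0.a=0 T0.b=0
T0.a=0 T0.b=2
T0.a=1 T0.b=2

outcome vector order: (T0.a,T0.b)
|TSO outcomes| = 3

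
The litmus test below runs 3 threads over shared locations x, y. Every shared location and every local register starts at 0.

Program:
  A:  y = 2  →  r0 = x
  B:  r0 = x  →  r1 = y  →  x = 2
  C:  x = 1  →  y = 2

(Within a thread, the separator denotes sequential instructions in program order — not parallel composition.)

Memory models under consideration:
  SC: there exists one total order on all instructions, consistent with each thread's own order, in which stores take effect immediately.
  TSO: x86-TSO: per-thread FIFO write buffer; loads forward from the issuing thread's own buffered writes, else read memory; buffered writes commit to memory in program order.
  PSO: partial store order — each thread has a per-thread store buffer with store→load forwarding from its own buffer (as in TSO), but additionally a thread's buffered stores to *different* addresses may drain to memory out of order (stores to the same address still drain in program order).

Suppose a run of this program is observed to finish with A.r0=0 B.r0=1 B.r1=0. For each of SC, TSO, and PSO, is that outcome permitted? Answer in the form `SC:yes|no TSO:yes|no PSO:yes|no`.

SC:no TSO:yes PSO:yes

outcome vector order: (A.r0,B.r0,B.r1)
[SC] allowed = {000; 002; 012; 100; 102; 110; 112; 200; 202; 210; 212}
[TSO] allowed = {000; 002; 010; 012; 100; 102; 110; 112; 200; 202; 210; 212}
[PSO] allowed = {000; 002; 010; 012; 100; 102; 110; 112; 200; 202; 210; 212}
target 010 ∈ {TSO,PSO}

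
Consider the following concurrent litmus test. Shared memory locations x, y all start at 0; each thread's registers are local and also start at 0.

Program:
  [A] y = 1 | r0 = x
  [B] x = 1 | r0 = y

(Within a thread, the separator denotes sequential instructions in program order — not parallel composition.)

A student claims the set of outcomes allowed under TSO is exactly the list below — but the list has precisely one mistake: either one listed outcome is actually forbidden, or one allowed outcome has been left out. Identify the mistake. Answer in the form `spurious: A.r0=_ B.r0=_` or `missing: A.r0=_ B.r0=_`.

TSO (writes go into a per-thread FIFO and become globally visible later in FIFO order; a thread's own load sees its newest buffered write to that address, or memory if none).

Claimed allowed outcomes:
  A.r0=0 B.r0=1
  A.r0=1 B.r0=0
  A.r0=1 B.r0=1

missing: A.r0=0 B.r0=0

outcome vector order: (A.r0,B.r0)
under TSO → 00 01 10 11
TSO∖claimed = {00}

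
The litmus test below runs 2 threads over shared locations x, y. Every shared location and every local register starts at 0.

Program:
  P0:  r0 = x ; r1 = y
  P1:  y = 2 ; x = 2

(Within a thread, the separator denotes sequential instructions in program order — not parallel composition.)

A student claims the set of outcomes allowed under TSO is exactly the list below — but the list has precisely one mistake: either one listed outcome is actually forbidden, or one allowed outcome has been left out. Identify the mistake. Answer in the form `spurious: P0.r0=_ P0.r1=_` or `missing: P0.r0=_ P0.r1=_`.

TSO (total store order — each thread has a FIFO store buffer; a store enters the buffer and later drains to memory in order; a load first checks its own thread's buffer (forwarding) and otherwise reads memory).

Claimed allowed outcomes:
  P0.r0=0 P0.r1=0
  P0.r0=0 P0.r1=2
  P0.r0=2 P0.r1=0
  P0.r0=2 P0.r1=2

spurious: P0.r0=2 P0.r1=0

outcome vector order: (P0.r0,P0.r1)
TSO (3): 0/0; 0/2; 2/2
claimed∖TSO = {2/0}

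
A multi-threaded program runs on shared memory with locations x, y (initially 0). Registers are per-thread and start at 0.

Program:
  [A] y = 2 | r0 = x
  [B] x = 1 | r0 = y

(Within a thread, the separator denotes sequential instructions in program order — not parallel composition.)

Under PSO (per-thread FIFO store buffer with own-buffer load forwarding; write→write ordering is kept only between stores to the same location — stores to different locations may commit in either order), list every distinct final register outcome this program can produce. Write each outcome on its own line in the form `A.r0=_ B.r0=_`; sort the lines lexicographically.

A.r0=0 B.r0=0
A.r0=0 B.r0=2
A.r0=1 B.r0=0
A.r0=1 B.r0=2

outcome vector order: (A.r0,B.r0)
|PSO outcomes| = 4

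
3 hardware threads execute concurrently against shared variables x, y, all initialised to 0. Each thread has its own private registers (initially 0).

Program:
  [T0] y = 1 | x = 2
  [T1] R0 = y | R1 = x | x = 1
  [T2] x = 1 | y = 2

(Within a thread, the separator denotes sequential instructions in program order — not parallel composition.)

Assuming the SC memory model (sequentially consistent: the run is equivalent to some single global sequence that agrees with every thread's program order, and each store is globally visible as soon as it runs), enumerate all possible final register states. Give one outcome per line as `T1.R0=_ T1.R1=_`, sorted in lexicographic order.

T1.R0=0 T1.R1=0
T1.R0=0 T1.R1=1
T1.R0=0 T1.R1=2
T1.R0=1 T1.R1=0
T1.R0=1 T1.R1=1
T1.R0=1 T1.R1=2
T1.R0=2 T1.R1=1
T1.R0=2 T1.R1=2

outcome vector order: (T1.R0,T1.R1)
|SC outcomes| = 8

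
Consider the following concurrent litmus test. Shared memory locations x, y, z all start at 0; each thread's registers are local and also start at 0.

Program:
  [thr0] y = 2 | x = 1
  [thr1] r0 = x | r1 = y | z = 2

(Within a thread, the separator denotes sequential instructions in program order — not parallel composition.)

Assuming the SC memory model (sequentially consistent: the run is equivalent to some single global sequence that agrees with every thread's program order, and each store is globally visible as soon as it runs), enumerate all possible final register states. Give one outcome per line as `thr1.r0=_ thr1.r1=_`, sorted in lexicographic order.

outcome vector order: (thr1.r0,thr1.r1)
|SC outcomes| = 3

thr1.r0=0 thr1.r1=0
thr1.r0=0 thr1.r1=2
thr1.r0=1 thr1.r1=2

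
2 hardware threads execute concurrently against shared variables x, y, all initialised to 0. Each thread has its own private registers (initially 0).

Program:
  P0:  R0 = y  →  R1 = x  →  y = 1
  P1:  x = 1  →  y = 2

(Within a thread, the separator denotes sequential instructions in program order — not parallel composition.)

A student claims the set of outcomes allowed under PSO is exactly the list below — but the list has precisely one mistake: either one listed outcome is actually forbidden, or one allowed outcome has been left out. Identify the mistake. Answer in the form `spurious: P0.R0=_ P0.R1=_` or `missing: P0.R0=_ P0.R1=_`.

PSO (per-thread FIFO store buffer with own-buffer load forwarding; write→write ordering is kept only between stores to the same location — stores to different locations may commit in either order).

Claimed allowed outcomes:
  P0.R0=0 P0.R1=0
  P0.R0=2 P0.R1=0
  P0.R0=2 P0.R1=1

outcome vector order: (P0.R0,P0.R1)
under PSO → <0 0>, <0 1>, <2 0>, <2 1>
PSO∖claimed = {<0 1>}

missing: P0.R0=0 P0.R1=1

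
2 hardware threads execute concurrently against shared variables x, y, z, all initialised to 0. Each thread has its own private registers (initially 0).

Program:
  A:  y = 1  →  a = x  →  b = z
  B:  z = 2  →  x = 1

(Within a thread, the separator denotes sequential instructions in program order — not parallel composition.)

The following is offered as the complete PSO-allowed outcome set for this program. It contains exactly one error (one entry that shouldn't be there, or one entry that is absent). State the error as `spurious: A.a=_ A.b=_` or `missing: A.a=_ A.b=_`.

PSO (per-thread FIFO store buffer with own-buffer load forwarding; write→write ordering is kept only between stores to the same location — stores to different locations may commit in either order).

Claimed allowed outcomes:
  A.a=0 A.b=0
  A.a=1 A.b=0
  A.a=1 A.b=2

outcome vector order: (A.a,A.b)
PSO: 4 outcomes — {(0,0), (0,2), (1,0), (1,2)}
PSO∖claimed = {(0,2)}

missing: A.a=0 A.b=2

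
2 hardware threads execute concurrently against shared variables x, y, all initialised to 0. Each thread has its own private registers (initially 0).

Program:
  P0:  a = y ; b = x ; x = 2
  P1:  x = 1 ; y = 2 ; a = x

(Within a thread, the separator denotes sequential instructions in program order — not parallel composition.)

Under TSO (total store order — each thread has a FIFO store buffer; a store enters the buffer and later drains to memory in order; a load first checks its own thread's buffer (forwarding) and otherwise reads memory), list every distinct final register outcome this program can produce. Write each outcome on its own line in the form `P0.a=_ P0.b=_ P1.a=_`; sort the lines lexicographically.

outcome vector order: (P0.a,P0.b,P1.a)
|TSO outcomes| = 6

P0.a=0 P0.b=0 P1.a=1
P0.a=0 P0.b=0 P1.a=2
P0.a=0 P0.b=1 P1.a=1
P0.a=0 P0.b=1 P1.a=2
P0.a=2 P0.b=1 P1.a=1
P0.a=2 P0.b=1 P1.a=2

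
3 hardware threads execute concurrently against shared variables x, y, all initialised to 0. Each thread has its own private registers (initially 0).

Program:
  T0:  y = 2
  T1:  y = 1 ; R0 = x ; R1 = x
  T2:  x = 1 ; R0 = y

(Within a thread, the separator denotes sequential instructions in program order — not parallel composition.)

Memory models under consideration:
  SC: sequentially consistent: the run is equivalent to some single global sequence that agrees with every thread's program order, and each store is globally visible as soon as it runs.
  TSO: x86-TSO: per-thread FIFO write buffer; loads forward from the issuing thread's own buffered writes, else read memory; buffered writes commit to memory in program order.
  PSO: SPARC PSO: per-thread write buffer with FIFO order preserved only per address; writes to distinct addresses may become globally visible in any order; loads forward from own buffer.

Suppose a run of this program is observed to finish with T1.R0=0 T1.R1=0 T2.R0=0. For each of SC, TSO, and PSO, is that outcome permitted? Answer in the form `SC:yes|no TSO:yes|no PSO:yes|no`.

outcome vector order: (T1.R0,T1.R1,T2.R0)
SC (7): 0/0/1 0/0/2 0/1/1 0/1/2 1/1/0 1/1/1 1/1/2
TSO (9): 0/0/0 0/0/1 0/0/2 0/1/0 0/1/1 0/1/2 1/1/0 1/1/1 1/1/2
PSO (9): 0/0/0 0/0/1 0/0/2 0/1/0 0/1/1 0/1/2 1/1/0 1/1/1 1/1/2
target 0/0/0 ∈ {TSO,PSO}

SC:no TSO:yes PSO:yes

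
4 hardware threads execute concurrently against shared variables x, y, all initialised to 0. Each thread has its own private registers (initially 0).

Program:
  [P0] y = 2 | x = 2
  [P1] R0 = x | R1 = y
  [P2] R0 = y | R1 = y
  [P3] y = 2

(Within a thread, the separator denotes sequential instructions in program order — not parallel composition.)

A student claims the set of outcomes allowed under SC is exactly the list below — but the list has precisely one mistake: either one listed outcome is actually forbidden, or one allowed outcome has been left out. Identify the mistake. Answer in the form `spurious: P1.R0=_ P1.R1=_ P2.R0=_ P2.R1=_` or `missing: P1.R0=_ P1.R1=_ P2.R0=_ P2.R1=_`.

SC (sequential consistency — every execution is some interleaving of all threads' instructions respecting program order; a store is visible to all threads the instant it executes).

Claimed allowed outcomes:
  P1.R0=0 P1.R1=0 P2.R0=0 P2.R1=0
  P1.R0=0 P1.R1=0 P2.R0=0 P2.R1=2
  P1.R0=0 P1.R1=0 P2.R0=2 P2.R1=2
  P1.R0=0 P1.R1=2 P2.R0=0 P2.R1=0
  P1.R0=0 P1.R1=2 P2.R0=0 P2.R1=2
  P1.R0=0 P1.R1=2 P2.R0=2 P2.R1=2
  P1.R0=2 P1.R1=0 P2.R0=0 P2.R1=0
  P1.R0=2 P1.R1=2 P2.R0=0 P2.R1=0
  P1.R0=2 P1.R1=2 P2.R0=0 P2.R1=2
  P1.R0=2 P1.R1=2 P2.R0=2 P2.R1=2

outcome vector order: (P1.R0,P1.R1,P2.R0,P2.R1)
[SC] allowed = {0000; 0002; 0022; 0200; 0202; 0222; 2200; 2202; 2222}
claimed∖SC = {2000}

spurious: P1.R0=2 P1.R1=0 P2.R0=0 P2.R1=0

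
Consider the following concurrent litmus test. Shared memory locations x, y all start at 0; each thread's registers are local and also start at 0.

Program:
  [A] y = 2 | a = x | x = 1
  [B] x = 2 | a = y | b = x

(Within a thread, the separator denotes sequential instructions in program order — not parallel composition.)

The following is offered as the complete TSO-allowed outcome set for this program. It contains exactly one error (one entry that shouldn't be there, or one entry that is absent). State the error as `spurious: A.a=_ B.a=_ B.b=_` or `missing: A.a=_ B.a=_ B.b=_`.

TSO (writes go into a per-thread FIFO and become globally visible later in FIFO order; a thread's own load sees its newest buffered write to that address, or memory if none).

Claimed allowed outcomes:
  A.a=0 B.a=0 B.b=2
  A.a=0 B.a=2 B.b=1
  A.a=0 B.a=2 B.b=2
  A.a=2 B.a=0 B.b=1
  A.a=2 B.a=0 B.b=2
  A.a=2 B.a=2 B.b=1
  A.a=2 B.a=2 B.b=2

outcome vector order: (A.a,B.a,B.b)
[TSO] allowed = {<0 0 1>, <0 0 2>, <0 2 1>, <0 2 2>, <2 0 1>, <2 0 2>, <2 2 1>, <2 2 2>}
TSO∖claimed = {<0 0 1>}

missing: A.a=0 B.a=0 B.b=1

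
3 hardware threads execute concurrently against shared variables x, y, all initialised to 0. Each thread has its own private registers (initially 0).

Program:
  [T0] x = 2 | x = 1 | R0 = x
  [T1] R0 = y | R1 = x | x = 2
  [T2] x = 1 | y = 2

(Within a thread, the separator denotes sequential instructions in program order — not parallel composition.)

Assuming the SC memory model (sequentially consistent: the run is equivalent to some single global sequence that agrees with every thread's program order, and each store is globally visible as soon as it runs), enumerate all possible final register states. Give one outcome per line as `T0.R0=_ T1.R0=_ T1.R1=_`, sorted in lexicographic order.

T0.R0=1 T1.R0=0 T1.R1=0
T0.R0=1 T1.R0=0 T1.R1=1
T0.R0=1 T1.R0=0 T1.R1=2
T0.R0=1 T1.R0=2 T1.R1=1
T0.R0=1 T1.R0=2 T1.R1=2
T0.R0=2 T1.R0=0 T1.R1=0
T0.R0=2 T1.R0=0 T1.R1=1
T0.R0=2 T1.R0=0 T1.R1=2
T0.R0=2 T1.R0=2 T1.R1=1
T0.R0=2 T1.R0=2 T1.R1=2

outcome vector order: (T0.R0,T1.R0,T1.R1)
|SC outcomes| = 10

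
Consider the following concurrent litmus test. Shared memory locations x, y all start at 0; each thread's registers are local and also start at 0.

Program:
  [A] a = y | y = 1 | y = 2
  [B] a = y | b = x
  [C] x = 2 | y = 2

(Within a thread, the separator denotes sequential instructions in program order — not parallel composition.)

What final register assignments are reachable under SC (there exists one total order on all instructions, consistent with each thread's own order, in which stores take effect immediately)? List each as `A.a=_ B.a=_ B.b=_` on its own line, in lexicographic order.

A.a=0 B.a=0 B.b=0
A.a=0 B.a=0 B.b=2
A.a=0 B.a=1 B.b=0
A.a=0 B.a=1 B.b=2
A.a=0 B.a=2 B.b=0
A.a=0 B.a=2 B.b=2
A.a=2 B.a=0 B.b=0
A.a=2 B.a=0 B.b=2
A.a=2 B.a=1 B.b=2
A.a=2 B.a=2 B.b=2

outcome vector order: (A.a,B.a,B.b)
|SC outcomes| = 10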